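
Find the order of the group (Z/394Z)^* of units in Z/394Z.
|(Z/394Z)^*| = 196

(Z/394Z)^* consists of the classes a with gcd(a, 394) = 1, so its order is φ(394). φ is multiplicative, with φ(p^e) = p^e − p^(e−1). Factorise 394 = 2 · 197. Then
  φ(394) = (2 − 1) · (197 − 1) = 1 · 196 = 196.
Thus |(Z/394Z)^*| = 196.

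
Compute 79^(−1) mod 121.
Apply the extended Euclidean algorithm to (121, 79), tracking rows (r, s, t) with s·121 + t·79 = r. Each division r_prev = q·r_cur + r_new produces the new row as (previous row) − q·(current row):
  row A: (121, 1, 0)   [1·121 + 0·79 = 121]
  row B: (79, 0, 1)   [0·121 + 1·79 = 79]
  121 = 1·79 + 42   → row C = row A − 1·row B = (42, 1, −1)   [check: 1·121 − 1·79 = 42]
  79 = 1·42 + 37   → row D = row B − 1·row C = (37, −1, 2)   [check: −1·121 + 2·79 = 37]
  42 = 1·37 + 5   → row E = row C − 1·row D = (5, 2, −3)   [check: 2·121 − 3·79 = 5]
  37 = 7·5 + 2   → row F = row D − 7·row E = (2, −15, 23)   [check: −15·121 + 23·79 = 2]
  5 = 2·2 + 1   → row G = row E − 2·row F = (1, 32, −49)   [check: 32·121 − 49·79 = 1]
  2 = 2·1 + 0   → remainder 0, stop. gcd = 1 (last nonzero row G).
The gcd is 1, so 79 is invertible mod 121. The last nonzero row gives 32·121 − 49·79 = 1, so t = −49. So 79^(−1) ≡ −49 ≡ 72 (mod 121). Verify: 79 · 72 = 5688 ≡ 1 (mod 121). ✓

Final answer: 79^(−1) ≡ 72 (mod 121)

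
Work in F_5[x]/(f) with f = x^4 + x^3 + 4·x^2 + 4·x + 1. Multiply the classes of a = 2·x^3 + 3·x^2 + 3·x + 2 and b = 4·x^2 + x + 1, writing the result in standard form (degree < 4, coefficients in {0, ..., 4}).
Multiply as integer polynomials: a · b = 8·x^5 + 14·x^4 + 17·x^3 + 14·x^2 + 5·x + 2. Reducing coefficients mod 5: a · b ≡ 3·x^5 + 4·x^4 + 2·x^3 + 4·x^2 + 2. Now divide by f(x) = x^4 + x^3 + 4·x^2 + 4·x + 1 in F_5[x], eliminating the leading term at each step:
  leading term 3·x^5: subtract (3·x)·f(x) = 3·x^5 + 3·x^4 + 2·x^3 + 2·x^2 + 3·x, leaving x^4 + 2·x^2 + 2·x + 2 (coefficients mod 5)
  leading term x^4: subtract (1)·f(x) = x^4 + x^3 + 4·x^2 + 4·x + 1, leaving 4·x^3 + 3·x^2 + 3·x + 1 (coefficients mod 5)
The degree is now < 4, so this is the remainder. Hence a · b ≡ 4·x^3 + 3·x^2 + 3·x + 1 in F_5[x]/(f).

Final answer: a · b ≡ 4·x^3 + 3·x^2 + 3·x + 1 (mod f(x))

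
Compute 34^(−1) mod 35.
34^(−1) ≡ 34 (mod 35)

Apply the extended Euclidean algorithm to (35, 34), tracking rows (r, s, t) with s·35 + t·34 = r. Each division r_prev = q·r_cur + r_new produces the new row as (previous row) − q·(current row):
  row A: (35, 1, 0)   [1·35 + 0·34 = 35]
  row B: (34, 0, 1)   [0·35 + 1·34 = 34]
  35 = 1·34 + 1   → row C = row A − 1·row B = (1, 1, −1)   [check: 1·35 − 1·34 = 1]
  34 = 34·1 + 0   → remainder 0, stop. gcd = 1 (last nonzero row C).
The gcd is 1, so 34 is invertible mod 35. The last nonzero row gives 1·35 − 1·34 = 1, so t = −1. So 34^(−1) ≡ −1 ≡ 34 (mod 35). Verify: 34 · 34 = 1156 ≡ 1 (mod 35). ✓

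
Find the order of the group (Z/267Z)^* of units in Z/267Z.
|(Z/267Z)^*| = 176

(Z/267Z)^* consists of the classes a with gcd(a, 267) = 1, so its order is φ(267). φ is multiplicative, with φ(p^e) = p^e − p^(e−1). Factorise 267 = 3 · 89. Then
  φ(267) = (3 − 1) · (89 − 1) = 2 · 88 = 176.
Thus |(Z/267Z)^*| = 176.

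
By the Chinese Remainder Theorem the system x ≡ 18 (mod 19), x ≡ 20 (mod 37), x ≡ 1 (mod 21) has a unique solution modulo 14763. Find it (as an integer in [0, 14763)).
x ≡ 12748 (mod 14763); the representative in [0, 14763) is 12748

The moduli 19, 37, 21 are pairwise coprime, so by the CRT there is a unique solution mod 19·37·21 = 14763.
Solve by successive substitution. Start with x ≡ 18 (mod 19).
  Combine with x ≡ 20 (mod 37): write x = 18 + 19·t and require 18 + 19·t ≡ 20 (mod 37), i.e. 19·t ≡ 20 − 18 ≡ 2 (mod 37). Since 19^(−1) ≡ 2 (mod 37), t ≡ 2·2 ≡ 4 (mod 37). So x ≡ 18 + 19·4 = 94 (mod 703).
  Combine with x ≡ 1 (mod 21): write x = 94 + 703·t and require 94 + 703·t ≡ 1 (mod 21), i.e. 703·t ≡ 1 − 94 ≡ 12 (mod 21). Since 703^(−1) ≡ 19 (mod 21) (703 ≡ 10 (mod 21)), t ≡ 19·12 ≡ 18 (mod 21). So x ≡ 94 + 703·18 = 12748 (mod 14763).
Unique solution in [0, 14763): x = 12748.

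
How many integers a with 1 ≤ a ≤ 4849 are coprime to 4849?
The number of a ∈ {1, ..., 4849} with gcd(a, 4849) = 1 is by definition Euler's totient φ(4849). φ is multiplicative, with φ(p^e) = p^e − p^(e−1). Factorise 4849 = 13 · 373. Then
  φ(4849) = (13 − 1) · (373 − 1) = 12 · 372 = 4464.
So there are 4464 such integers.

Final answer: 4464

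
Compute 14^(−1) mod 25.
14^(−1) ≡ 9 (mod 25)

Apply the extended Euclidean algorithm to (25, 14), tracking rows (r, s, t) with s·25 + t·14 = r. Each division r_prev = q·r_cur + r_new produces the new row as (previous row) − q·(current row):
  row A: (25, 1, 0)   [1·25 + 0·14 = 25]
  row B: (14, 0, 1)   [0·25 + 1·14 = 14]
  25 = 1·14 + 11   → row C = row A − 1·row B = (11, 1, −1)   [check: 1·25 − 1·14 = 11]
  14 = 1·11 + 3   → row D = row B − 1·row C = (3, −1, 2)   [check: −1·25 + 2·14 = 3]
  11 = 3·3 + 2   → row E = row C − 3·row D = (2, 4, −7)   [check: 4·25 − 7·14 = 2]
  3 = 1·2 + 1   → row F = row D − 1·row E = (1, −5, 9)   [check: −5·25 + 9·14 = 1]
  2 = 2·1 + 0   → remainder 0, stop. gcd = 1 (last nonzero row F).
The gcd is 1, so 14 is invertible mod 25. The last nonzero row gives −5·25 + 9·14 = 1, so t = 9. So 14^(−1) ≡ 9 (mod 25). Verify: 14 · 9 = 126 ≡ 1 (mod 25). ✓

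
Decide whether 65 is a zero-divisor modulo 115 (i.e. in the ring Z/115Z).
YES

gcd(65, 115) = 5 > 1, so 65 is not a unit in Z/115Z. In Z/nZ every nonzero non-unit is a zero-divisor: explicitly, take b = 115/gcd = 23 ≠ 0 (mod 115); then 65·23 = 1495 = 13·115, i.e. 65·23 ≡ 0 (mod 115). So 65 is a zero-divisor.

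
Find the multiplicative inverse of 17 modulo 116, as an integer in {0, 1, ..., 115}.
17^(−1) ≡ 41 (mod 116)

Apply the extended Euclidean algorithm to (116, 17), tracking rows (r, s, t) with s·116 + t·17 = r. Each division r_prev = q·r_cur + r_new produces the new row as (previous row) − q·(current row):
  row A: (116, 1, 0)   [1·116 + 0·17 = 116]
  row B: (17, 0, 1)   [0·116 + 1·17 = 17]
  116 = 6·17 + 14   → row C = row A − 6·row B = (14, 1, −6)   [check: 1·116 − 6·17 = 14]
  17 = 1·14 + 3   → row D = row B − 1·row C = (3, −1, 7)   [check: −1·116 + 7·17 = 3]
  14 = 4·3 + 2   → row E = row C − 4·row D = (2, 5, −34)   [check: 5·116 − 34·17 = 2]
  3 = 1·2 + 1   → row F = row D − 1·row E = (1, −6, 41)   [check: −6·116 + 41·17 = 1]
  2 = 2·1 + 0   → remainder 0, stop. gcd = 1 (last nonzero row F).
The gcd is 1, so 17 is invertible mod 116. The last nonzero row gives −6·116 + 41·17 = 1, so t = 41. So 17^(−1) ≡ 41 (mod 116). Verify: 17 · 41 = 697 ≡ 1 (mod 116). ✓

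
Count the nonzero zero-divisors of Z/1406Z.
Z/1406Z has 757 nonzero zero-divisors

In Z/1406Z each nonzero element is either a unit (gcd with 1406 is 1) or a zero-divisor (gcd > 1). The number of units is φ(1406): factorise 1406 = 2 · 19 · 37, so φ(1406) = (2 − 1) · (19 − 1) · (37 − 1) = 1 · 18 · 36 = 648. The nonzero elements number 1406 − 1 = 1405. Hence the nonzero zero-divisors number 1405 − 648 = 757.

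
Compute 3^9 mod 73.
Use repeated squaring. Binary(9) = 1001. Walk through the bits of the exponent 9 left-to-right: at each bit after the leading one, square the running value, then multiply by 3 if the bit is 1 (always reducing mod 73):
  bit 1 = 1 (leading): start with 3.
  bit 2 = 0: square 3^2 = 9 (mod 73).
  bit 3 = 0: square 9^2 = 81 ≡ 8 (mod 73).
  bit 4 = 1: square 8^2 = 64; bit is 1, so multiply 64·3 = 192 ≡ 46 (mod 73).
Final value: 3^9 ≡ 46 (mod 73).

Final answer: 46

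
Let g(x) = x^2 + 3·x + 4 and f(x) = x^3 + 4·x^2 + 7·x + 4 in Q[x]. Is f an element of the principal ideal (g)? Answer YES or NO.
YES

In Q[x] the ideal (g) consists of all multiples of g, so f ∈ (g) iff g | f, i.e. iff the remainder of f on division by g is 0. Divide f by g (g is monic, so eliminate the leading term of the running remainder at each step):
  leading term x^3: subtract (x)·g(x) = x^3 + 3·x^2 + 4·x, leaving x^2 + 3·x + 4
  leading term x^2: subtract (1)·g(x) = x^2 + 3·x + 4, leaving 0
The remainder is 0, so f(x) = g(x) · h(x) with h(x) = x + 1. Hence g | f, i.e. f ∈ (g).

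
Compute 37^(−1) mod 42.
Apply the extended Euclidean algorithm to (42, 37), tracking rows (r, s, t) with s·42 + t·37 = r. Each division r_prev = q·r_cur + r_new produces the new row as (previous row) − q·(current row):
  row A: (42, 1, 0)   [1·42 + 0·37 = 42]
  row B: (37, 0, 1)   [0·42 + 1·37 = 37]
  42 = 1·37 + 5   → row C = row A − 1·row B = (5, 1, −1)   [check: 1·42 − 1·37 = 5]
  37 = 7·5 + 2   → row D = row B − 7·row C = (2, −7, 8)   [check: −7·42 + 8·37 = 2]
  5 = 2·2 + 1   → row E = row C − 2·row D = (1, 15, −17)   [check: 15·42 − 17·37 = 1]
  2 = 2·1 + 0   → remainder 0, stop. gcd = 1 (last nonzero row E).
The gcd is 1, so 37 is invertible mod 42. The last nonzero row gives 15·42 − 17·37 = 1, so t = −17. So 37^(−1) ≡ −17 ≡ 25 (mod 42). Verify: 37 · 25 = 925 ≡ 1 (mod 42). ✓

Final answer: 37^(−1) ≡ 25 (mod 42)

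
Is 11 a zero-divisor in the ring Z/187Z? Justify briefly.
YES

gcd(11, 187) = 11 > 1, so 11 is not a unit in Z/187Z. In Z/nZ every nonzero non-unit is a zero-divisor: explicitly, take b = 187/gcd = 17 ≠ 0 (mod 187); then 11·17 = 187 = 1·187, i.e. 11·17 ≡ 0 (mod 187). So 11 is a zero-divisor.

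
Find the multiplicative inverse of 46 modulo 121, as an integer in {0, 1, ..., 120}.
46^(−1) ≡ 50 (mod 121)

Apply the extended Euclidean algorithm to (121, 46), tracking rows (r, s, t) with s·121 + t·46 = r. Each division r_prev = q·r_cur + r_new produces the new row as (previous row) − q·(current row):
  row A: (121, 1, 0)   [1·121 + 0·46 = 121]
  row B: (46, 0, 1)   [0·121 + 1·46 = 46]
  121 = 2·46 + 29   → row C = row A − 2·row B = (29, 1, −2)   [check: 1·121 − 2·46 = 29]
  46 = 1·29 + 17   → row D = row B − 1·row C = (17, −1, 3)   [check: −1·121 + 3·46 = 17]
  29 = 1·17 + 12   → row E = row C − 1·row D = (12, 2, −5)   [check: 2·121 − 5·46 = 12]
  17 = 1·12 + 5   → row F = row D − 1·row E = (5, −3, 8)   [check: −3·121 + 8·46 = 5]
  12 = 2·5 + 2   → row G = row E − 2·row F = (2, 8, −21)   [check: 8·121 − 21·46 = 2]
  5 = 2·2 + 1   → row H = row F − 2·row G = (1, −19, 50)   [check: −19·121 + 50·46 = 1]
  2 = 2·1 + 0   → remainder 0, stop. gcd = 1 (last nonzero row H).
The gcd is 1, so 46 is invertible mod 121. The last nonzero row gives −19·121 + 50·46 = 1, so t = 50. So 46^(−1) ≡ 50 (mod 121). Verify: 46 · 50 = 2300 ≡ 1 (mod 121). ✓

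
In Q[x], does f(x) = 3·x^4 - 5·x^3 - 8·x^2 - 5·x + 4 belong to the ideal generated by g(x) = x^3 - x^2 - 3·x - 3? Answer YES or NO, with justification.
In Q[x] the ideal (g) consists of all multiples of g, so f ∈ (g) iff g | f, i.e. iff the remainder of f on division by g is 0. Divide f by g (g is monic, so eliminate the leading term of the running remainder at each step):
  leading term 3·x^4: subtract (3·x)·g(x) = 3·x^4 - 3·x^3 - 9·x^2 - 9·x, leaving -2·x^3 + x^2 + 4·x + 4
  leading term -2·x^3: subtract (-2)·g(x) = -2·x^3 + 2·x^2 + 6·x + 6, leaving -x^2 - 2·x - 2
The remainder r(x) = -x^2 - 2·x - 2 ≠ 0 (and deg r < deg g), so g ∤ f, i.e. f ∉ (g).

Final answer: NO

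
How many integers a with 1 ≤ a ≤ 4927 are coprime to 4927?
The number of a ∈ {1, ..., 4927} with gcd(a, 4927) = 1 is by definition Euler's totient φ(4927). φ is multiplicative, with φ(p^e) = p^e − p^(e−1). Factorise 4927 = 13 · 379. Then
  φ(4927) = (13 − 1) · (379 − 1) = 12 · 378 = 4536.
So there are 4536 such integers.

Final answer: 4536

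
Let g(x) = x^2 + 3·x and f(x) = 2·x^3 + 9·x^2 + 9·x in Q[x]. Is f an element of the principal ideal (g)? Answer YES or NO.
In Q[x] the ideal (g) consists of all multiples of g, so f ∈ (g) iff g | f, i.e. iff the remainder of f on division by g is 0. Divide f by g (g is monic, so eliminate the leading term of the running remainder at each step):
  leading term 2·x^3: subtract (2·x)·g(x) = 2·x^3 + 6·x^2, leaving 3·x^2 + 9·x
  leading term 3·x^2: subtract (3)·g(x) = 3·x^2 + 9·x, leaving 0
The remainder is 0, so f(x) = g(x) · h(x) with h(x) = 2·x + 3. Hence g | f, i.e. f ∈ (g).

Final answer: YES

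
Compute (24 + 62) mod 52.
34

Reduce the summands first: 62 ≡ 10 (mod 52), so 24 + 62 ≡ 24 + 10 (mod 52). 24 + 10 = 34; 34 = 0·52 + 34, so (24 + 62) mod 52 = 34.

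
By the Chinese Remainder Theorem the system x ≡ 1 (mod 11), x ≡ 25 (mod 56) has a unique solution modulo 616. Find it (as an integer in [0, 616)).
The moduli 11, 56 are pairwise coprime, so by the CRT there is a unique solution mod 11·56 = 616.
Solve by successive substitution. Start with x ≡ 1 (mod 11).
  Combine with x ≡ 25 (mod 56): write x = 1 + 11·t and require 1 + 11·t ≡ 25 (mod 56), i.e. 11·t ≡ 25 − 1 ≡ 24 (mod 56). Since 11^(−1) ≡ 51 (mod 56), t ≡ 51·24 ≡ 48 (mod 56). So x ≡ 1 + 11·48 = 529 (mod 616).
Unique solution in [0, 616): x = 529.

Final answer: x ≡ 529 (mod 616); the representative in [0, 616) is 529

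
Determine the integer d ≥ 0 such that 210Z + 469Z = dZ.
In the PID Z, (a, b) is generated by gcd(a, b). Compute gcd(469, 210) with the extended Euclidean algorithm, tracking rows (r, s, t) with s·469 + t·210 = r:
  row A: (469, 1, 0)   [1·469 + 0·210 = 469]
  row B: (210, 0, 1)   [0·469 + 1·210 = 210]
  469 = 2·210 + 49   → row C = row A − 2·row B = (49, 1, −2)   [check: 1·469 − 2·210 = 49]
  210 = 4·49 + 14   → row D = row B − 4·row C = (14, −4, 9)   [check: −4·469 + 9·210 = 14]
  49 = 3·14 + 7   → row E = row C − 3·row D = (7, 13, −29)   [check: 13·469 − 29·210 = 7]
  14 = 2·7 + 0   → remainder 0, stop. gcd = 7 (last nonzero row E).
So gcd(210, 469) = 7, with Bézout identity 13·469 − 29·210 = 7. Containment (⊇): the Bézout identity exhibits 7 as an element of (210, 469), giving (7) ⊆ (210, 469). Containment (⊆): since 7 | 210 and 7 | 469 (210 = 7·30, 469 = 7·67), every Z-linear combination of 210 and 469 is divisible by 7, so (210, 469) ⊆ (7). Therefore (210, 469) = (7), d = 7.

Final answer: (210, 469) = (7); d = 7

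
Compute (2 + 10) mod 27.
Both summands are already reduced mod 27. 2 + 10 = 12; 12 = 0·27 + 12, so (2 + 10) mod 27 = 12.

Final answer: 12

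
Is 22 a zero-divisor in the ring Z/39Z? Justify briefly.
gcd(22, 39) = 1, so 22 is a unit in Z/39Z (it has a multiplicative inverse). A unit cannot be a zero-divisor: if 22·b ≡ 0 then multiplying both sides by 22^(−1) gives b ≡ 0. So 22 is not a zero-divisor.

Final answer: NO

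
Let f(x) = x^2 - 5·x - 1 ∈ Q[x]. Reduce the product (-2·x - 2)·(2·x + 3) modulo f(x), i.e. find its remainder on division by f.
a · b ≡ -30·x - 10 (mod f(x))

First multiply in Q[x] without reducing: a · b = -4·x^2 - 10·x - 6. Now divide by f(x) = x^2 - 5·x - 1, eliminating the leading term at each step:
  leading term -4·x^2: subtract (-4)·f(x) = -4·x^2 + 20·x + 4, leaving -30·x - 10
The degree is now < 2, so this is the remainder. Hence a · b ≡ -30·x - 10 in Q[x]/(f).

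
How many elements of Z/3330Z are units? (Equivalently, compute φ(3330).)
Z/3330Z has φ(3330) = 864 units

An element a ∈ Z/3330Z is a unit iff gcd(a, 3330) = 1, so the number of units is φ(3330). φ is multiplicative, with φ(p^e) = p^e − p^(e−1). Factorise 3330 = 2 · 3^2 · 5 · 37. Then
  φ(3330) = (2 − 1) · (3^2 − 3^1) · (5 − 1) · (37 − 1) = 1 · 6 · 4 · 36 = 864.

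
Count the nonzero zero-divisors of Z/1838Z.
Z/1838Z has 919 nonzero zero-divisors

In Z/1838Z each nonzero element is either a unit (gcd with 1838 is 1) or a zero-divisor (gcd > 1). The number of units is φ(1838): factorise 1838 = 2 · 919, so φ(1838) = (2 − 1) · (919 − 1) = 1 · 918 = 918. The nonzero elements number 1838 − 1 = 1837. Hence the nonzero zero-divisors number 1837 − 918 = 919.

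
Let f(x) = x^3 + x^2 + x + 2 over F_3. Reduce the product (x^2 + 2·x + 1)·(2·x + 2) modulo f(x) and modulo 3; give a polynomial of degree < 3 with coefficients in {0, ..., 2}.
Multiply as integer polynomials: a · b = 2·x^3 + 6·x^2 + 6·x + 2. Reducing coefficients mod 3: a · b ≡ 2·x^3 + 2. Now divide by f(x) = x^3 + x^2 + x + 2 in F_3[x], eliminating the leading term at each step:
  leading term 2·x^3: subtract (2)·f(x) = 2·x^3 + 2·x^2 + 2·x + 1, leaving x^2 + x + 1 (coefficients mod 3)
The degree is now < 3, so this is the remainder. Hence a · b ≡ x^2 + x + 1 in F_3[x]/(f).

Final answer: a · b ≡ x^2 + x + 1 (mod f(x))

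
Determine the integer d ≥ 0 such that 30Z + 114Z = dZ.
In the PID Z, (a, b) is generated by gcd(a, b). Compute gcd(114, 30) with the extended Euclidean algorithm, tracking rows (r, s, t) with s·114 + t·30 = r:
  row A: (114, 1, 0)   [1·114 + 0·30 = 114]
  row B: (30, 0, 1)   [0·114 + 1·30 = 30]
  114 = 3·30 + 24   → row C = row A − 3·row B = (24, 1, −3)   [check: 1·114 − 3·30 = 24]
  30 = 1·24 + 6   → row D = row B − 1·row C = (6, −1, 4)   [check: −1·114 + 4·30 = 6]
  24 = 4·6 + 0   → remainder 0, stop. gcd = 6 (last nonzero row D).
So gcd(30, 114) = 6, with Bézout identity −1·114 + 4·30 = 6. Containment (⊇): the Bézout identity exhibits 6 as an element of (30, 114), giving (6) ⊆ (30, 114). Containment (⊆): since 6 | 30 and 6 | 114 (30 = 6·5, 114 = 6·19), every Z-linear combination of 30 and 114 is divisible by 6, so (30, 114) ⊆ (6). Therefore (30, 114) = (6), d = 6.

Final answer: (30, 114) = (6); d = 6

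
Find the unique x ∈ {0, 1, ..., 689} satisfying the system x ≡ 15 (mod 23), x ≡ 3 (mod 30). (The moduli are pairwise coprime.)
x ≡ 153 (mod 690); the representative in [0, 690) is 153

The moduli 23, 30 are pairwise coprime, so by the CRT there is a unique solution mod 23·30 = 690.
Solve by successive substitution. Start with x ≡ 15 (mod 23).
  Combine with x ≡ 3 (mod 30): write x = 15 + 23·t and require 15 + 23·t ≡ 3 (mod 30), i.e. 23·t ≡ 3 − 15 ≡ 18 (mod 30). Since 23^(−1) ≡ 17 (mod 30), t ≡ 17·18 ≡ 6 (mod 30). So x ≡ 15 + 23·6 = 153 (mod 690).
Unique solution in [0, 690): x = 153.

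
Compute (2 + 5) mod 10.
Both summands are already reduced mod 10. 2 + 5 = 7; 7 = 0·10 + 7, so (2 + 5) mod 10 = 7.

Final answer: 7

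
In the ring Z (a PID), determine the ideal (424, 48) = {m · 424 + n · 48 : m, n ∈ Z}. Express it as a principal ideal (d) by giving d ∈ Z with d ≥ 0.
In the PID Z, (a, b) is generated by gcd(a, b). Compute gcd(424, 48) with the extended Euclidean algorithm, tracking rows (r, s, t) with s·424 + t·48 = r:
  row A: (424, 1, 0)   [1·424 + 0·48 = 424]
  row B: (48, 0, 1)   [0·424 + 1·48 = 48]
  424 = 8·48 + 40   → row C = row A − 8·row B = (40, 1, −8)   [check: 1·424 − 8·48 = 40]
  48 = 1·40 + 8   → row D = row B − 1·row C = (8, −1, 9)   [check: −1·424 + 9·48 = 8]
  40 = 5·8 + 0   → remainder 0, stop. gcd = 8 (last nonzero row D).
So gcd(424, 48) = 8, with Bézout identity −1·424 + 9·48 = 8. Containment (⊇): the Bézout identity exhibits 8 as an element of (424, 48), giving (8) ⊆ (424, 48). Containment (⊆): since 8 | 424 and 8 | 48 (424 = 8·53, 48 = 8·6), every Z-linear combination of 424 and 48 is divisible by 8, so (424, 48) ⊆ (8). Therefore (424, 48) = (8), d = 8.

Final answer: (424, 48) = (8); d = 8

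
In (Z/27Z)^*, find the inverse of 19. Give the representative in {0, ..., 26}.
Apply the extended Euclidean algorithm to (27, 19), tracking rows (r, s, t) with s·27 + t·19 = r. Each division r_prev = q·r_cur + r_new produces the new row as (previous row) − q·(current row):
  row A: (27, 1, 0)   [1·27 + 0·19 = 27]
  row B: (19, 0, 1)   [0·27 + 1·19 = 19]
  27 = 1·19 + 8   → row C = row A − 1·row B = (8, 1, −1)   [check: 1·27 − 1·19 = 8]
  19 = 2·8 + 3   → row D = row B − 2·row C = (3, −2, 3)   [check: −2·27 + 3·19 = 3]
  8 = 2·3 + 2   → row E = row C − 2·row D = (2, 5, −7)   [check: 5·27 − 7·19 = 2]
  3 = 1·2 + 1   → row F = row D − 1·row E = (1, −7, 10)   [check: −7·27 + 10·19 = 1]
  2 = 2·1 + 0   → remainder 0, stop. gcd = 1 (last nonzero row F).
The gcd is 1, so 19 is invertible mod 27. The last nonzero row gives −7·27 + 10·19 = 1, so t = 10. So 19^(−1) ≡ 10 (mod 27). Verify: 19 · 10 = 190 ≡ 1 (mod 27). ✓

Final answer: 19^(−1) ≡ 10 (mod 27)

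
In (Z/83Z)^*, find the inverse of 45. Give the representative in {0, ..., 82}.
45^(−1) ≡ 24 (mod 83)

Apply the extended Euclidean algorithm to (83, 45), tracking rows (r, s, t) with s·83 + t·45 = r. Each division r_prev = q·r_cur + r_new produces the new row as (previous row) − q·(current row):
  row A: (83, 1, 0)   [1·83 + 0·45 = 83]
  row B: (45, 0, 1)   [0·83 + 1·45 = 45]
  83 = 1·45 + 38   → row C = row A − 1·row B = (38, 1, −1)   [check: 1·83 − 1·45 = 38]
  45 = 1·38 + 7   → row D = row B − 1·row C = (7, −1, 2)   [check: −1·83 + 2·45 = 7]
  38 = 5·7 + 3   → row E = row C − 5·row D = (3, 6, −11)   [check: 6·83 − 11·45 = 3]
  7 = 2·3 + 1   → row F = row D − 2·row E = (1, −13, 24)   [check: −13·83 + 24·45 = 1]
  3 = 3·1 + 0   → remainder 0, stop. gcd = 1 (last nonzero row F).
The gcd is 1, so 45 is invertible mod 83. The last nonzero row gives −13·83 + 24·45 = 1, so t = 24. So 45^(−1) ≡ 24 (mod 83). Verify: 45 · 24 = 1080 ≡ 1 (mod 83). ✓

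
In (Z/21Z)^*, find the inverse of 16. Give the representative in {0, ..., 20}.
Apply the extended Euclidean algorithm to (21, 16), tracking rows (r, s, t) with s·21 + t·16 = r. Each division r_prev = q·r_cur + r_new produces the new row as (previous row) − q·(current row):
  row A: (21, 1, 0)   [1·21 + 0·16 = 21]
  row B: (16, 0, 1)   [0·21 + 1·16 = 16]
  21 = 1·16 + 5   → row C = row A − 1·row B = (5, 1, −1)   [check: 1·21 − 1·16 = 5]
  16 = 3·5 + 1   → row D = row B − 3·row C = (1, −3, 4)   [check: −3·21 + 4·16 = 1]
  5 = 5·1 + 0   → remainder 0, stop. gcd = 1 (last nonzero row D).
The gcd is 1, so 16 is invertible mod 21. The last nonzero row gives −3·21 + 4·16 = 1, so t = 4. So 16^(−1) ≡ 4 (mod 21). Verify: 16 · 4 = 64 ≡ 1 (mod 21). ✓

Final answer: 16^(−1) ≡ 4 (mod 21)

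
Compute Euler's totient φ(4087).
φ(4087) = 3960

φ is multiplicative, with φ(p^e) = p^e − p^(e−1). Factorise 4087 = 61 · 67. Then
  φ(4087) = (61 − 1) · (67 − 1) = 60 · 66 = 3960.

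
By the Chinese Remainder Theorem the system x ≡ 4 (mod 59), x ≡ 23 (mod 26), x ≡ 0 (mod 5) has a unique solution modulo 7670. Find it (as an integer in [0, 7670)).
The moduli 59, 26, 5 are pairwise coprime, so by the CRT there is a unique solution mod 59·26·5 = 7670.
Solve by successive substitution. Start with x ≡ 4 (mod 59).
  Combine with x ≡ 23 (mod 26): write x = 4 + 59·t and require 4 + 59·t ≡ 23 (mod 26), i.e. 59·t ≡ 23 − 4 ≡ 19 (mod 26). Since 59^(−1) ≡ 15 (mod 26) (59 ≡ 7 (mod 26)), t ≡ 15·19 ≡ 25 (mod 26). So x ≡ 4 + 59·25 = 1479 (mod 1534).
  Combine with x ≡ 0 (mod 5): write x = 1479 + 1534·t and require 1479 + 1534·t ≡ 0 (mod 5), i.e. 1534·t ≡ 0 − 1479 ≡ 1 (mod 5). Since 1534^(−1) ≡ 4 (mod 5) (1534 ≡ 4 (mod 5)), t ≡ 4·1 ≡ 4 (mod 5). So x ≡ 1479 + 1534·4 = 7615 (mod 7670).
Unique solution in [0, 7670): x = 7615.

Final answer: x ≡ 7615 (mod 7670); the representative in [0, 7670) is 7615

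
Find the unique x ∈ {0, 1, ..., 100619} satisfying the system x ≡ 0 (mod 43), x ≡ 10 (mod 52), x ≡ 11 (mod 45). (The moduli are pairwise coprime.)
The moduli 43, 52, 45 are pairwise coprime, so by the CRT there is a unique solution mod 43·52·45 = 100620.
Solve by successive substitution. Start with x ≡ 0 (mod 43).
  Combine with x ≡ 10 (mod 52): write x = 43·t and require 43·t ≡ 10 (mod 52). Since 43^(−1) ≡ 23 (mod 52), t ≡ 23·10 ≡ 22 (mod 52). So x ≡ 43·22 = 946 (mod 2236).
  Combine with x ≡ 11 (mod 45): write x = 946 + 2236·t and require 946 + 2236·t ≡ 11 (mod 45), i.e. 2236·t ≡ 11 − 946 ≡ 10 (mod 45). Since 2236^(−1) ≡ 16 (mod 45) (2236 ≡ 31 (mod 45)), t ≡ 16·10 ≡ 25 (mod 45). So x ≡ 946 + 2236·25 = 56846 (mod 100620).
Unique solution in [0, 100620): x = 56846.

Final answer: x ≡ 56846 (mod 100620); the representative in [0, 100620) is 56846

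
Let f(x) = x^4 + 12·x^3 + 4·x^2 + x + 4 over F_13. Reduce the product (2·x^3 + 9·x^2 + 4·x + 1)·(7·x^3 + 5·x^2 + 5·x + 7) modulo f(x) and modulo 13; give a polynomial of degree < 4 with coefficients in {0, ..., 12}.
a · b ≡ 7·x^3 + 9·x^2 + 6 (mod f(x))

Multiply as integer polynomials: a · b = 14·x^6 + 73·x^5 + 83·x^4 + 86·x^3 + 88·x^2 + 33·x + 7. Reducing coefficients mod 13: a · b ≡ x^6 + 8·x^5 + 5·x^4 + 8·x^3 + 10·x^2 + 7·x + 7. Now divide by f(x) = x^4 + 12·x^3 + 4·x^2 + x + 4 in F_13[x], eliminating the leading term at each step:
  leading term x^6: subtract (x^2)·f(x) = x^6 + 12·x^5 + 4·x^4 + x^3 + 4·x^2, leaving 9·x^5 + x^4 + 7·x^3 + 6·x^2 + 7·x + 7 (coefficients mod 13)
  leading term 9·x^5: subtract (9·x)·f(x) = 9·x^5 + 4·x^4 + 10·x^3 + 9·x^2 + 10·x, leaving 10·x^4 + 10·x^3 + 10·x^2 + 10·x + 7 (coefficients mod 13)
  leading term 10·x^4: subtract (10)·f(x) = 10·x^4 + 3·x^3 + x^2 + 10·x + 1, leaving 7·x^3 + 9·x^2 + 6 (coefficients mod 13)
The degree is now < 4, so this is the remainder. Hence a · b ≡ 7·x^3 + 9·x^2 + 6 in F_13[x]/(f).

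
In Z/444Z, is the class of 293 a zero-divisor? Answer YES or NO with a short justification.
NO

gcd(293, 444) = 1, so 293 is a unit in Z/444Z (it has a multiplicative inverse). A unit cannot be a zero-divisor: if 293·b ≡ 0 then multiplying both sides by 293^(−1) gives b ≡ 0. So 293 is not a zero-divisor.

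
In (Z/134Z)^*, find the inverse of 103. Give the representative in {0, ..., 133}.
103^(−1) ≡ 121 (mod 134)

Apply the extended Euclidean algorithm to (134, 103), tracking rows (r, s, t) with s·134 + t·103 = r. Each division r_prev = q·r_cur + r_new produces the new row as (previous row) − q·(current row):
  row A: (134, 1, 0)   [1·134 + 0·103 = 134]
  row B: (103, 0, 1)   [0·134 + 1·103 = 103]
  134 = 1·103 + 31   → row C = row A − 1·row B = (31, 1, −1)   [check: 1·134 − 1·103 = 31]
  103 = 3·31 + 10   → row D = row B − 3·row C = (10, −3, 4)   [check: −3·134 + 4·103 = 10]
  31 = 3·10 + 1   → row E = row C − 3·row D = (1, 10, −13)   [check: 10·134 − 13·103 = 1]
  10 = 10·1 + 0   → remainder 0, stop. gcd = 1 (last nonzero row E).
The gcd is 1, so 103 is invertible mod 134. The last nonzero row gives 10·134 − 13·103 = 1, so t = −13. So 103^(−1) ≡ −13 ≡ 121 (mod 134). Verify: 103 · 121 = 12463 ≡ 1 (mod 134). ✓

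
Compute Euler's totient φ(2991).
φ(2991) = 1992

φ is multiplicative, with φ(p^e) = p^e − p^(e−1). Factorise 2991 = 3 · 997. Then
  φ(2991) = (3 − 1) · (997 − 1) = 2 · 996 = 1992.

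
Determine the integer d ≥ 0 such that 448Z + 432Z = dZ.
(448, 432) = (16); d = 16

In the PID Z, (a, b) is generated by gcd(a, b). Compute gcd(448, 432) with the extended Euclidean algorithm, tracking rows (r, s, t) with s·448 + t·432 = r:
  row A: (448, 1, 0)   [1·448 + 0·432 = 448]
  row B: (432, 0, 1)   [0·448 + 1·432 = 432]
  448 = 1·432 + 16   → row C = row A − 1·row B = (16, 1, −1)   [check: 1·448 − 1·432 = 16]
  432 = 27·16 + 0   → remainder 0, stop. gcd = 16 (last nonzero row C).
So gcd(448, 432) = 16, with Bézout identity 1·448 − 1·432 = 16. Containment (⊇): the Bézout identity exhibits 16 as an element of (448, 432), giving (16) ⊆ (448, 432). Containment (⊆): since 16 | 448 and 16 | 432 (448 = 16·28, 432 = 16·27), every Z-linear combination of 448 and 432 is divisible by 16, so (448, 432) ⊆ (16). Therefore (448, 432) = (16), d = 16.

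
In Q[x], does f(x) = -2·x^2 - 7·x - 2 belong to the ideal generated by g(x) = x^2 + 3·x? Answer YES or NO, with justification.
In Q[x] the ideal (g) consists of all multiples of g, so f ∈ (g) iff g | f, i.e. iff the remainder of f on division by g is 0. Divide f by g (g is monic, so eliminate the leading term of the running remainder at each step):
  leading term -2·x^2: subtract (-2)·g(x) = -2·x^2 - 6·x, leaving -x - 2
The remainder r(x) = -x - 2 ≠ 0 (and deg r < deg g), so g ∤ f, i.e. f ∉ (g).

Final answer: NO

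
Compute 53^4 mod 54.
1

Use repeated squaring. Binary(4) = 100. Walk through the bits of the exponent 4 left-to-right: at each bit after the leading one, square the running value, then multiply by 53 if the bit is 1 (always reducing mod 54):
  bit 1 = 1 (leading): start with 53.
  bit 2 = 0: square 53^2 = 2809 ≡ 1 (mod 54).
  bit 3 = 0: square 1^2 = 1 (mod 54).
Final value: 53^4 ≡ 1 (mod 54).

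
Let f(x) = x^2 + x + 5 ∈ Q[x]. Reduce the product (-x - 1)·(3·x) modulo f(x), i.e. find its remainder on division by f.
First multiply in Q[x] without reducing: a · b = -3·x^2 - 3·x. Now divide by f(x) = x^2 + x + 5, eliminating the leading term at each step:
  leading term -3·x^2: subtract (-3)·f(x) = -3·x^2 - 3·x - 15, leaving 15
The degree is now < 2, so this is the remainder. Hence a · b ≡ 15 in Q[x]/(f).

Final answer: a · b ≡ 15 (mod f(x))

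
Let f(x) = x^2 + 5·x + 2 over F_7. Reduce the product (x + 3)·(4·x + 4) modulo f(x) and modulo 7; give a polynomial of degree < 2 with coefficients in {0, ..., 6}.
a · b ≡ 3·x + 4 (mod f(x))

Multiply as integer polynomials: a · b = 4·x^2 + 16·x + 12. Reducing coefficients mod 7: a · b ≡ 4·x^2 + 2·x + 5. Now divide by f(x) = x^2 + 5·x + 2 in F_7[x], eliminating the leading term at each step:
  leading term 4·x^2: subtract (4)·f(x) = 4·x^2 + 6·x + 1, leaving 3·x + 4 (coefficients mod 7)
The degree is now < 2, so this is the remainder. Hence a · b ≡ 3·x + 4 in F_7[x]/(f).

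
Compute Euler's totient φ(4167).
φ(4167) = 2772

φ is multiplicative, with φ(p^e) = p^e − p^(e−1). Factorise 4167 = 3^2 · 463. Then
  φ(4167) = (3^2 − 3^1) · (463 − 1) = 6 · 462 = 2772.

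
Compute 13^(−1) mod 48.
Apply the extended Euclidean algorithm to (48, 13), tracking rows (r, s, t) with s·48 + t·13 = r. Each division r_prev = q·r_cur + r_new produces the new row as (previous row) − q·(current row):
  row A: (48, 1, 0)   [1·48 + 0·13 = 48]
  row B: (13, 0, 1)   [0·48 + 1·13 = 13]
  48 = 3·13 + 9   → row C = row A − 3·row B = (9, 1, −3)   [check: 1·48 − 3·13 = 9]
  13 = 1·9 + 4   → row D = row B − 1·row C = (4, −1, 4)   [check: −1·48 + 4·13 = 4]
  9 = 2·4 + 1   → row E = row C − 2·row D = (1, 3, −11)   [check: 3·48 − 11·13 = 1]
  4 = 4·1 + 0   → remainder 0, stop. gcd = 1 (last nonzero row E).
The gcd is 1, so 13 is invertible mod 48. The last nonzero row gives 3·48 − 11·13 = 1, so t = −11. So 13^(−1) ≡ −11 ≡ 37 (mod 48). Verify: 13 · 37 = 481 ≡ 1 (mod 48). ✓

Final answer: 13^(−1) ≡ 37 (mod 48)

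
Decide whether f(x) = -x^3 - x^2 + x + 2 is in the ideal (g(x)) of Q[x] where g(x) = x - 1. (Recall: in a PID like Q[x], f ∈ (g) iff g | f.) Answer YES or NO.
In Q[x] the ideal (g) consists of all multiples of g, so f ∈ (g) iff g | f, i.e. iff the remainder of f on division by g is 0. Divide f by g (g is monic, so eliminate the leading term of the running remainder at each step):
  leading term -x^3: subtract (-x^2)·g(x) = -x^3 + x^2, leaving -2·x^2 + x + 2
  leading term -2·x^2: subtract (-2·x)·g(x) = -2·x^2 + 2·x, leaving 2 - x
  leading term -x: subtract (-1)·g(x) = 1 - x, leaving 1
The remainder r(x) = 1 ≠ 0 (and deg r < deg g), so g ∤ f, i.e. f ∉ (g).

Final answer: NO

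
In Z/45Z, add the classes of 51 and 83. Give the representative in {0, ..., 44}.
Reduce the summands first: 51 ≡ 6, 83 ≡ 38 (mod 45), so 51 + 83 ≡ 6 + 38 (mod 45). 6 + 38 = 44; 44 = 0·45 + 44, so (51 + 83) mod 45 = 44.

Final answer: 44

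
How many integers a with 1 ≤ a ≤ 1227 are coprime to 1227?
The number of a ∈ {1, ..., 1227} with gcd(a, 1227) = 1 is by definition Euler's totient φ(1227). φ is multiplicative, with φ(p^e) = p^e − p^(e−1). Factorise 1227 = 3 · 409. Then
  φ(1227) = (3 − 1) · (409 − 1) = 2 · 408 = 816.
So there are 816 such integers.

Final answer: 816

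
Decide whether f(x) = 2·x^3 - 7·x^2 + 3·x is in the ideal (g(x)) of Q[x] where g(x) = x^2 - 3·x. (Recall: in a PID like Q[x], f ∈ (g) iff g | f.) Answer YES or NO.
In Q[x] the ideal (g) consists of all multiples of g, so f ∈ (g) iff g | f, i.e. iff the remainder of f on division by g is 0. Divide f by g (g is monic, so eliminate the leading term of the running remainder at each step):
  leading term 2·x^3: subtract (2·x)·g(x) = 2·x^3 - 6·x^2, leaving -x^2 + 3·x
  leading term -x^2: subtract (-1)·g(x) = -x^2 + 3·x, leaving 0
The remainder is 0, so f(x) = g(x) · h(x) with h(x) = 2·x - 1. Hence g | f, i.e. f ∈ (g).

Final answer: YES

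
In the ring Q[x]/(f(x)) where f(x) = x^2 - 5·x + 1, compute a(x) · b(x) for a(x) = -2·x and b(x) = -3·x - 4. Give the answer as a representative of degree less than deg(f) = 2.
First multiply in Q[x] without reducing: a · b = 6·x^2 + 8·x. Now divide by f(x) = x^2 - 5·x + 1, eliminating the leading term at each step:
  leading term 6·x^2: subtract (6)·f(x) = 6·x^2 - 30·x + 6, leaving 38·x - 6
The degree is now < 2, so this is the remainder. Hence a · b ≡ 38·x - 6 in Q[x]/(f).

Final answer: a · b ≡ 38·x - 6 (mod f(x))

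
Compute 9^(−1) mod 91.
9^(−1) ≡ 81 (mod 91)

Apply the extended Euclidean algorithm to (91, 9), tracking rows (r, s, t) with s·91 + t·9 = r. Each division r_prev = q·r_cur + r_new produces the new row as (previous row) − q·(current row):
  row A: (91, 1, 0)   [1·91 + 0·9 = 91]
  row B: (9, 0, 1)   [0·91 + 1·9 = 9]
  91 = 10·9 + 1   → row C = row A − 10·row B = (1, 1, −10)   [check: 1·91 − 10·9 = 1]
  9 = 9·1 + 0   → remainder 0, stop. gcd = 1 (last nonzero row C).
The gcd is 1, so 9 is invertible mod 91. The last nonzero row gives 1·91 − 10·9 = 1, so t = −10. So 9^(−1) ≡ −10 ≡ 81 (mod 91). Verify: 9 · 81 = 729 ≡ 1 (mod 91). ✓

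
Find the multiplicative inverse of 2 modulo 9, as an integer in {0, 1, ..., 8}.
Apply the extended Euclidean algorithm to (9, 2), tracking rows (r, s, t) with s·9 + t·2 = r. Each division r_prev = q·r_cur + r_new produces the new row as (previous row) − q·(current row):
  row A: (9, 1, 0)   [1·9 + 0·2 = 9]
  row B: (2, 0, 1)   [0·9 + 1·2 = 2]
  9 = 4·2 + 1   → row C = row A − 4·row B = (1, 1, −4)   [check: 1·9 − 4·2 = 1]
  2 = 2·1 + 0   → remainder 0, stop. gcd = 1 (last nonzero row C).
The gcd is 1, so 2 is invertible mod 9. The last nonzero row gives 1·9 − 4·2 = 1, so t = −4. So 2^(−1) ≡ −4 ≡ 5 (mod 9). Verify: 2 · 5 = 10 ≡ 1 (mod 9). ✓

Final answer: 2^(−1) ≡ 5 (mod 9)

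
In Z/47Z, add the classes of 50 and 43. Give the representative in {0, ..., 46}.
Reduce the summands first: 50 ≡ 3 (mod 47), so 50 + 43 ≡ 3 + 43 (mod 47). 3 + 43 = 46; 46 = 0·47 + 46, so (50 + 43) mod 47 = 46.

Final answer: 46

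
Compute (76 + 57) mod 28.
21

Reduce the summands first: 76 ≡ 20, 57 ≡ 1 (mod 28), so 76 + 57 ≡ 20 + 1 (mod 28). 20 + 1 = 21; 21 = 0·28 + 21, so (76 + 57) mod 28 = 21.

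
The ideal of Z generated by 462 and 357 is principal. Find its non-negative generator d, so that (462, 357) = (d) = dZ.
(462, 357) = (21); d = 21

In the PID Z, (a, b) is generated by gcd(a, b). Compute gcd(462, 357) with the extended Euclidean algorithm, tracking rows (r, s, t) with s·462 + t·357 = r:
  row A: (462, 1, 0)   [1·462 + 0·357 = 462]
  row B: (357, 0, 1)   [0·462 + 1·357 = 357]
  462 = 1·357 + 105   → row C = row A − 1·row B = (105, 1, −1)   [check: 1·462 − 1·357 = 105]
  357 = 3·105 + 42   → row D = row B − 3·row C = (42, −3, 4)   [check: −3·462 + 4·357 = 42]
  105 = 2·42 + 21   → row E = row C − 2·row D = (21, 7, −9)   [check: 7·462 − 9·357 = 21]
  42 = 2·21 + 0   → remainder 0, stop. gcd = 21 (last nonzero row E).
So gcd(462, 357) = 21, with Bézout identity 7·462 − 9·357 = 21. Containment (⊇): the Bézout identity exhibits 21 as an element of (462, 357), giving (21) ⊆ (462, 357). Containment (⊆): since 21 | 462 and 21 | 357 (462 = 21·22, 357 = 21·17), every Z-linear combination of 462 and 357 is divisible by 21, so (462, 357) ⊆ (21). Therefore (462, 357) = (21), d = 21.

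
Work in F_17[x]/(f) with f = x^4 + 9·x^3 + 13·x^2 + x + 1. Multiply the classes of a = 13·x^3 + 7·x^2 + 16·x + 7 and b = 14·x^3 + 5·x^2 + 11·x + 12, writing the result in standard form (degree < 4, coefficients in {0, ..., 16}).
Multiply as integer polynomials: a · b = 182·x^6 + 163·x^5 + 402·x^4 + 411·x^3 + 295·x^2 + 269·x + 84. Reducing coefficients mod 17: a · b ≡ 12·x^6 + 10·x^5 + 11·x^4 + 3·x^3 + 6·x^2 + 14·x + 16. Now divide by f(x) = x^4 + 9·x^3 + 13·x^2 + x + 1 in F_17[x], eliminating the leading term at each step:
  leading term 12·x^6: subtract (12·x^2)·f(x) = 12·x^6 + 6·x^5 + 3·x^4 + 12·x^3 + 12·x^2, leaving 4·x^5 + 8·x^4 + 8·x^3 + 11·x^2 + 14·x + 16 (coefficients mod 17)
  leading term 4·x^5: subtract (4·x)·f(x) = 4·x^5 + 2·x^4 + x^3 + 4·x^2 + 4·x, leaving 6·x^4 + 7·x^3 + 7·x^2 + 10·x + 16 (coefficients mod 17)
  leading term 6·x^4: subtract (6)·f(x) = 6·x^4 + 3·x^3 + 10·x^2 + 6·x + 6, leaving 4·x^3 + 14·x^2 + 4·x + 10 (coefficients mod 17)
The degree is now < 4, so this is the remainder. Hence a · b ≡ 4·x^3 + 14·x^2 + 4·x + 10 in F_17[x]/(f).

Final answer: a · b ≡ 4·x^3 + 14·x^2 + 4·x + 10 (mod f(x))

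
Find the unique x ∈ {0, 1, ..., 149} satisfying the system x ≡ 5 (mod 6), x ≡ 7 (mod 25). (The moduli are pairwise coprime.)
x ≡ 107 (mod 150); the representative in [0, 150) is 107

The moduli 6, 25 are pairwise coprime, so by the CRT there is a unique solution mod 6·25 = 150.
Solve by successive substitution. Start with x ≡ 5 (mod 6).
  Combine with x ≡ 7 (mod 25): write x = 5 + 6·t and require 5 + 6·t ≡ 7 (mod 25), i.e. 6·t ≡ 7 − 5 ≡ 2 (mod 25). Since 6^(−1) ≡ 21 (mod 25), t ≡ 21·2 ≡ 17 (mod 25). So x ≡ 5 + 6·17 = 107 (mod 150).
Unique solution in [0, 150): x = 107.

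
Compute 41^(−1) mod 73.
Apply the extended Euclidean algorithm to (73, 41), tracking rows (r, s, t) with s·73 + t·41 = r. Each division r_prev = q·r_cur + r_new produces the new row as (previous row) − q·(current row):
  row A: (73, 1, 0)   [1·73 + 0·41 = 73]
  row B: (41, 0, 1)   [0·73 + 1·41 = 41]
  73 = 1·41 + 32   → row C = row A − 1·row B = (32, 1, −1)   [check: 1·73 − 1·41 = 32]
  41 = 1·32 + 9   → row D = row B − 1·row C = (9, −1, 2)   [check: −1·73 + 2·41 = 9]
  32 = 3·9 + 5   → row E = row C − 3·row D = (5, 4, −7)   [check: 4·73 − 7·41 = 5]
  9 = 1·5 + 4   → row F = row D − 1·row E = (4, −5, 9)   [check: −5·73 + 9·41 = 4]
  5 = 1·4 + 1   → row G = row E − 1·row F = (1, 9, −16)   [check: 9·73 − 16·41 = 1]
  4 = 4·1 + 0   → remainder 0, stop. gcd = 1 (last nonzero row G).
The gcd is 1, so 41 is invertible mod 73. The last nonzero row gives 9·73 − 16·41 = 1, so t = −16. So 41^(−1) ≡ −16 ≡ 57 (mod 73). Verify: 41 · 57 = 2337 ≡ 1 (mod 73). ✓

Final answer: 41^(−1) ≡ 57 (mod 73)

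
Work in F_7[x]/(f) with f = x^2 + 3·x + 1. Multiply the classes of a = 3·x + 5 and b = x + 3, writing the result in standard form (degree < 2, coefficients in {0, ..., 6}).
a · b ≡ 5·x + 5 (mod f(x))

Multiply as integer polynomials: a · b = 3·x^2 + 14·x + 15. Reducing coefficients mod 7: a · b ≡ 3·x^2 + 1. Now divide by f(x) = x^2 + 3·x + 1 in F_7[x], eliminating the leading term at each step:
  leading term 3·x^2: subtract (3)·f(x) = 3·x^2 + 2·x + 3, leaving 5·x + 5 (coefficients mod 7)
The degree is now < 2, so this is the remainder. Hence a · b ≡ 5·x + 5 in F_7[x]/(f).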